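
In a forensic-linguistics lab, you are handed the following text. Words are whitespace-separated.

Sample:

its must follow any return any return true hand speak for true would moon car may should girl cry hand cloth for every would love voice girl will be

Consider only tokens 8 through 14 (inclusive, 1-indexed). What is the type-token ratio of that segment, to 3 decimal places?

0.857

Segment tokens 8–14: true, hand, speak, for, true, would, moon
Segment N = 7, segment V = 6.
TTR = 6 / 7 = 0.857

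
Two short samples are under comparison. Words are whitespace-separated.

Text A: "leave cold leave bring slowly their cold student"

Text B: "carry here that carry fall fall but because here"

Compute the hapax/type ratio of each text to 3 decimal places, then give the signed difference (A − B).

0.167

A: hapax=4, V=6, ratio=0.667
B: hapax=3, V=6, ratio=0.500
Difference = 0.667 − 0.500 = 0.167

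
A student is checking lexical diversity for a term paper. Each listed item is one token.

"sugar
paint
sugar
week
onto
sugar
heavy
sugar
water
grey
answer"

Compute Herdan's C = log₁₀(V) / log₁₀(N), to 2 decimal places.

0.87

N = 11, V = 8.
log₁₀(V) = 0.903090, log₁₀(N) = 1.041393
C = 0.903090 / 1.041393 = 0.87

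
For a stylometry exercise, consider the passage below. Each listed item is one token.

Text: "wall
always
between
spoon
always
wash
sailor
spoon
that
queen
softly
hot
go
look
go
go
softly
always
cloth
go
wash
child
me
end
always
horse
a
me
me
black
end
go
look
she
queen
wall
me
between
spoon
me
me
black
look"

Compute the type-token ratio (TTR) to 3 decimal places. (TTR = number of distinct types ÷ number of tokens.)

0.465

N = 43 tokens, V = 20 types.
TTR = V / N = 20 / 43 = 0.465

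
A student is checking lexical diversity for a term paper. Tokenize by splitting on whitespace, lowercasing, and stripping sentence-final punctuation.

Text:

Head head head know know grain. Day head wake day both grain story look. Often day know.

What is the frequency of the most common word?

Frequencies: head:4, know:3, day:3, grain:2, wake:1, both:1, story:1, look:1, often:1
Most common: 'head' with frequency 4.

4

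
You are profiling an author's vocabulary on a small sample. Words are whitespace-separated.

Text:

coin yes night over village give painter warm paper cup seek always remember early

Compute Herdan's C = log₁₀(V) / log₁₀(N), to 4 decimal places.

N = 14, V = 14.
log₁₀(V) = 1.146128, log₁₀(N) = 1.146128
C = 1.146128 / 1.146128 = 1.0000

1.0000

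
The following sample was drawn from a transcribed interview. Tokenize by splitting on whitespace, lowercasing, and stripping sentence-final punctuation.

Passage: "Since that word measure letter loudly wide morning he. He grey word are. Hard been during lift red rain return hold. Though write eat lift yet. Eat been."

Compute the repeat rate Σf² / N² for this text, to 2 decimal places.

0.05

Frequencies: word:2, he:2, been:2, lift:2, eat:2, since:1, that:1, measure:1, letter:1, loudly:1, wide:1, morning:1, grey:1, are:1, hard:1, during:1, red:1, rain:1, return:1, hold:1, … (3 more, each freq 1)
Σf² = 38; N² = 784
Repeat rate = 38 / 784 = 0.05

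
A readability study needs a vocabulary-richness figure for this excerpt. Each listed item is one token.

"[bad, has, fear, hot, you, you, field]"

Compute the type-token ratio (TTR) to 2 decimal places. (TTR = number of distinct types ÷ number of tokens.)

N = 7 tokens, V = 6 types.
TTR = V / N = 6 / 7 = 0.86

0.86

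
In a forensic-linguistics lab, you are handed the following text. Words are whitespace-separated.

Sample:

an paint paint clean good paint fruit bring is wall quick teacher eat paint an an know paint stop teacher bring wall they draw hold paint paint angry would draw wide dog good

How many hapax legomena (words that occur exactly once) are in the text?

13

Frequencies: paint:7, an:3, good:2, bring:2, wall:2, teacher:2, draw:2, clean:1, fruit:1, is:1, quick:1, eat:1, know:1, stop:1, they:1, hold:1, angry:1, would:1, wide:1, dog:1
Hapax (freq=1): angry, clean, dog, eat, fruit, hold, is, know, quick, stop, they, wide, would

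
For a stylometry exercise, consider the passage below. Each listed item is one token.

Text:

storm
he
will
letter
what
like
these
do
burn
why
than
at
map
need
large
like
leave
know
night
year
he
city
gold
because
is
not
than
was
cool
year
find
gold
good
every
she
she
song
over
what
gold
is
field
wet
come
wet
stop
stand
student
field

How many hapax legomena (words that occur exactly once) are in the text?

Frequencies: gold:3, he:2, what:2, like:2, than:2, year:2, is:2, she:2, field:2, wet:2, storm:1, will:1, letter:1, these:1, do:1, burn:1, why:1, at:1, map:1, need:1, … (18 more, each freq 1)
Hapax (freq=1): at, because, burn, city, come, cool, do, every, find, good, know, large, leave, letter, map, need, night, not, over, song, stand, stop, storm, student, these, was, why, will

28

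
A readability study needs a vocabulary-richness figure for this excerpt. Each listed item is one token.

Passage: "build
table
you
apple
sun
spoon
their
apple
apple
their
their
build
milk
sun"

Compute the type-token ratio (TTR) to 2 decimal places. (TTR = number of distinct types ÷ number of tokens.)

N = 14 tokens, V = 8 types.
TTR = V / N = 8 / 14 = 0.57

0.57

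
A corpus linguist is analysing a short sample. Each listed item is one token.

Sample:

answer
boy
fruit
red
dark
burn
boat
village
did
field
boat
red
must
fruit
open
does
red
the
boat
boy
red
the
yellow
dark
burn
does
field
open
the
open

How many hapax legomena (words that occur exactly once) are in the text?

5

Frequencies: red:4, boat:3, open:3, the:3, boy:2, fruit:2, dark:2, burn:2, field:2, does:2, answer:1, village:1, did:1, must:1, yellow:1
Hapax (freq=1): answer, did, must, village, yellow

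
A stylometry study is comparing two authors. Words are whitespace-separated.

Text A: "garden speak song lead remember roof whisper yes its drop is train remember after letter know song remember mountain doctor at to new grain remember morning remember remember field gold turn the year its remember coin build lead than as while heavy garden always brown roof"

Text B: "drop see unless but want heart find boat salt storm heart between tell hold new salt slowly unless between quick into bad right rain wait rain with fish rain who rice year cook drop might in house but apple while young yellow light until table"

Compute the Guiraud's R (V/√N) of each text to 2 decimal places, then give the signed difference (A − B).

-0.36

A: V=35, N=46, R=5.16
B: V=37, N=45, R=5.52
Difference = 5.16 − 5.52 = -0.36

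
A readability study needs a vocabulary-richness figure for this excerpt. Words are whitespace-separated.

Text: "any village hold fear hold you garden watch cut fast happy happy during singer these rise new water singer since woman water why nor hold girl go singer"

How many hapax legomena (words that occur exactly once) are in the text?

18

Frequencies: hold:3, singer:3, happy:2, water:2, any:1, village:1, fear:1, you:1, garden:1, watch:1, cut:1, fast:1, during:1, these:1, rise:1, new:1, since:1, woman:1, why:1, nor:1, … (2 more, each freq 1)
Hapax (freq=1): any, cut, during, fast, fear, garden, girl, go, new, nor, rise, since, these, village, watch, why, woman, you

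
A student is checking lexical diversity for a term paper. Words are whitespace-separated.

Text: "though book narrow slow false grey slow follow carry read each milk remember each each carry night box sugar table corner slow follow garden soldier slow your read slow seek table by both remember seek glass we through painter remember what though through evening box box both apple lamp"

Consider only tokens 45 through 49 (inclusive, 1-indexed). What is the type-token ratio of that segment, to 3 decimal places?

0.800

Segment tokens 45–49: box, box, both, apple, lamp
Segment N = 5, segment V = 4.
TTR = 4 / 5 = 0.800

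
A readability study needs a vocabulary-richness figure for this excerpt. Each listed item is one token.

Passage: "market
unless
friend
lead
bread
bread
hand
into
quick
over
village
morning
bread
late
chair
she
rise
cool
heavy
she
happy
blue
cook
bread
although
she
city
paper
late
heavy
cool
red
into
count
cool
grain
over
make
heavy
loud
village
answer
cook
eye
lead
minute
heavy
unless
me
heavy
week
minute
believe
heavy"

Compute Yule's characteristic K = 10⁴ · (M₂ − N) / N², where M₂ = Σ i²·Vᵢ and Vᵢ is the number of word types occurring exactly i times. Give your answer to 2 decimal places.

240.05

Frequencies: heavy:6, bread:4, she:3, cool:3, unless:2, lead:2, into:2, over:2, village:2, late:2, cook:2, minute:2, market:1, friend:1, hand:1, quick:1, morning:1, chair:1, rise:1, happy:1, … (14 more, each freq 1)
N = 54. Frequency spectrum: V_1=22, V_2=8, V_3=2, V_4=1, V_6=1
M₂ = 1²·22 + 2²·8 + 3²·2 + 4²·1 + 6²·1 = 124
K = 10000 × (124 − 54) / 54² = 240.05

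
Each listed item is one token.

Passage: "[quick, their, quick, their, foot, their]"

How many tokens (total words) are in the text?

6

Tokens: quick, their, quick, their, foot, their
N = 6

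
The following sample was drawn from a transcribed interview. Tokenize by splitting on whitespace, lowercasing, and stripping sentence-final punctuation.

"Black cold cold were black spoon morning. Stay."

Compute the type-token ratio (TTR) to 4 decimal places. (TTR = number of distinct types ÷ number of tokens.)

N = 8 tokens, V = 6 types.
TTR = V / N = 6 / 8 = 0.7500

0.7500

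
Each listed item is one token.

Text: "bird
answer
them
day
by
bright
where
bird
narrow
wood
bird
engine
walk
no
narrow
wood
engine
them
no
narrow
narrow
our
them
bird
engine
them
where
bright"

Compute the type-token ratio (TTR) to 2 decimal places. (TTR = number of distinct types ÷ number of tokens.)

0.46

N = 28 tokens, V = 13 types.
TTR = V / N = 13 / 28 = 0.46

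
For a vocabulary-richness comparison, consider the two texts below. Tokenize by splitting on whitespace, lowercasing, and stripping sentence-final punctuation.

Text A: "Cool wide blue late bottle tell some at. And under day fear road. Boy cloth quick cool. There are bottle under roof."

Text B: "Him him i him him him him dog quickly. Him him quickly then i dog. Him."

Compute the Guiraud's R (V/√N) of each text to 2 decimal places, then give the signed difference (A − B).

A: V=19, N=22, R=4.05
B: V=5, N=16, R=1.25
Difference = 4.05 − 1.25 = 2.80

2.80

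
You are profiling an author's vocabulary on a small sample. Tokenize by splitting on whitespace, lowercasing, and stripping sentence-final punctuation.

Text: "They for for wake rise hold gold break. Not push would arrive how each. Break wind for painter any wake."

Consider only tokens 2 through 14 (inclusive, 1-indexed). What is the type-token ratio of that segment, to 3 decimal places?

Segment tokens 2–14: for, for, wake, rise, hold, gold, break, not, push, would, arrive, how, each
Segment N = 13, segment V = 12.
TTR = 12 / 13 = 0.923

0.923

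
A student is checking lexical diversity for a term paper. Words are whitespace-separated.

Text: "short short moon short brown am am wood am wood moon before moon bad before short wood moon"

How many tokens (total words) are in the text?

Tokens: short, short, moon, short, brown, am, am, wood, am, wood, moon, before, moon, bad, before, short, wood, moon
N = 18

18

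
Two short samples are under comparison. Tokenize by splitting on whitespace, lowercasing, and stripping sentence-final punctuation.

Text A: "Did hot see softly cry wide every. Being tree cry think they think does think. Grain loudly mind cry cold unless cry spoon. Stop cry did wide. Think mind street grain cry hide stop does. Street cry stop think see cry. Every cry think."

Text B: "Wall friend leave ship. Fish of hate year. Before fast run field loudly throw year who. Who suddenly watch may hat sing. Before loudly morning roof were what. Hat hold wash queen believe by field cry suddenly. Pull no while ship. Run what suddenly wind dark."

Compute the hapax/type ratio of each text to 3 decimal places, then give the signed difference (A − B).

A: hapax=10, V=21, ratio=0.476
B: hapax=25, V=35, ratio=0.714
Difference = 0.476 − 0.714 = -0.238

-0.238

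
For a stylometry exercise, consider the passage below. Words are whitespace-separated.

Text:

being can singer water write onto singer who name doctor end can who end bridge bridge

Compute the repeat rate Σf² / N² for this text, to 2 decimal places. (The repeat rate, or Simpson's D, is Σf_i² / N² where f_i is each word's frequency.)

Frequencies: can:2, singer:2, who:2, end:2, bridge:2, being:1, water:1, write:1, onto:1, name:1, doctor:1
Σf² = 26; N² = 256
Repeat rate = 26 / 256 = 0.10

0.10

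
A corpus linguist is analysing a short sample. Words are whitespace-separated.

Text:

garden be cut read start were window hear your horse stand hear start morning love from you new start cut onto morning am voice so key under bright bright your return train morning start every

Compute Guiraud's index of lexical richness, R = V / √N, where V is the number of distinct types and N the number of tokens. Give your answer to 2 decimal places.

N = 35, V = 26.
√N = 5.916080
R = 26 / 5.916080 = 4.39

4.39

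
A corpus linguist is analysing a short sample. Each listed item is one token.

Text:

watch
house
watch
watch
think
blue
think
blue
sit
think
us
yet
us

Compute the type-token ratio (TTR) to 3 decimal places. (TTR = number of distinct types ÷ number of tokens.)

0.538

N = 13 tokens, V = 7 types.
TTR = V / N = 7 / 13 = 0.538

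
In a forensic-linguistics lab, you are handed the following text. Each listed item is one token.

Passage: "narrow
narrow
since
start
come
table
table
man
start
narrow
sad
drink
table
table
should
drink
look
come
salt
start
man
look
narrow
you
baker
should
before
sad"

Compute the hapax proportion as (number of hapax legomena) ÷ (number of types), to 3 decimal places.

0.357

Frequencies: narrow:4, table:4, start:3, come:2, man:2, sad:2, drink:2, should:2, look:2, since:1, salt:1, you:1, baker:1, before:1
Hapax count = 5; type count = 14.
Ratio = 5 / 14 = 0.357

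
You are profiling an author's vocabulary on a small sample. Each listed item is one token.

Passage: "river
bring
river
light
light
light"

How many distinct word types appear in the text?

3

Distinct types: {bring, light, river}
V = 3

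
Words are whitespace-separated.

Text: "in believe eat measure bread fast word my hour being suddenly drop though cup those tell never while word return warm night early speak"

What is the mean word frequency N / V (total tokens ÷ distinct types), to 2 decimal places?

N = 24 tokens, V = 23 types.
Mean frequency = N / V = 24 / 23 = 1.04

1.04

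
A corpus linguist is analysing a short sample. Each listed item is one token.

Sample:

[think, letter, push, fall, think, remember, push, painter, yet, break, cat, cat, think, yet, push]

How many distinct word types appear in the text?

9

Distinct types: {break, cat, fall, letter, painter, push, remember, think, yet}
V = 9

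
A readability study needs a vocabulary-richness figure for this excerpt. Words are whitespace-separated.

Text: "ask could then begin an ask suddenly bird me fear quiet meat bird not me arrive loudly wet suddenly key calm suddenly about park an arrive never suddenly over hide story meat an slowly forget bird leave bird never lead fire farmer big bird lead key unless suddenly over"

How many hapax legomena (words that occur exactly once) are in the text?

Frequencies: suddenly:5, bird:5, an:3, ask:2, me:2, meat:2, arrive:2, key:2, never:2, over:2, lead:2, could:1, then:1, begin:1, fear:1, quiet:1, not:1, loudly:1, wet:1, calm:1, … (11 more, each freq 1)
Hapax (freq=1): about, begin, big, calm, could, farmer, fear, fire, forget, hide, leave, loudly, not, park, quiet, slowly, story, then, unless, wet

20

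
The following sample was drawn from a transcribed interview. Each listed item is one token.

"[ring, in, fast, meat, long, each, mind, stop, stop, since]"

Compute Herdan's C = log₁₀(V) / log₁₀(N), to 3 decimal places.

0.954

N = 10, V = 9.
log₁₀(V) = 0.954243, log₁₀(N) = 1.000000
C = 0.954243 / 1.000000 = 0.954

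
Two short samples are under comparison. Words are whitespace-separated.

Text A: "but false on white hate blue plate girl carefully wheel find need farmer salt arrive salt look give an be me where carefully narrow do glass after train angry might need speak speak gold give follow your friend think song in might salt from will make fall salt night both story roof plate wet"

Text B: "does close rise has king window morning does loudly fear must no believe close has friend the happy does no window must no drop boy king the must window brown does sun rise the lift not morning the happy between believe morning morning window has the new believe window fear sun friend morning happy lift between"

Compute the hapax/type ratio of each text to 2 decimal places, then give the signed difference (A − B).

0.58

A: hapax=38, V=45, ratio=0.84
B: hapax=6, V=23, ratio=0.26
Difference = 0.84 − 0.26 = 0.58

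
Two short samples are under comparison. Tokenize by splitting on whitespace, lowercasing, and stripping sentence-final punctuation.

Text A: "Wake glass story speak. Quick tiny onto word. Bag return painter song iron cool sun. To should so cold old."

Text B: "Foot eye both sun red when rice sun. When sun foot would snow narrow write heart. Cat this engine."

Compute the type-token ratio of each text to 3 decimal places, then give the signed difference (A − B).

TTR(A) = 20/20 = 1.000
TTR(B) = 15/19 = 0.789
Difference = 1.000 − 0.789 = 0.211

0.211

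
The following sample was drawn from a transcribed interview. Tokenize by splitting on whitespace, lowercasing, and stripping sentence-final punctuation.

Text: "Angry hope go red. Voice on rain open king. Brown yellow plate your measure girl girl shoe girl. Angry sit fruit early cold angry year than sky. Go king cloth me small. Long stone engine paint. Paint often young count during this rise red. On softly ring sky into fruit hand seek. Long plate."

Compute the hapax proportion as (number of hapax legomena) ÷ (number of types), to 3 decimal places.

0.732

Frequencies: angry:3, girl:3, go:2, red:2, on:2, king:2, plate:2, fruit:2, sky:2, long:2, paint:2, hope:1, voice:1, rain:1, open:1, brown:1, yellow:1, your:1, measure:1, shoe:1, … (21 more, each freq 1)
Hapax count = 30; type count = 41.
Ratio = 30 / 41 = 0.732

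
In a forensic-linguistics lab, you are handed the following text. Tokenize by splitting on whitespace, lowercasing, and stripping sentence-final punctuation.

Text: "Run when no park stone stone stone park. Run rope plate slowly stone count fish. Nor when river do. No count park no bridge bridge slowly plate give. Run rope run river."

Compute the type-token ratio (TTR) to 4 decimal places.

0.4688

N = 32 tokens, V = 15 types.
TTR = V / N = 15 / 32 = 0.4688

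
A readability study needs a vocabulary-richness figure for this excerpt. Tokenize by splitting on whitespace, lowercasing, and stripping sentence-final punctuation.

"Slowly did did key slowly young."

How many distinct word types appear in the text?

Distinct types: {did, key, slowly, young}
V = 4

4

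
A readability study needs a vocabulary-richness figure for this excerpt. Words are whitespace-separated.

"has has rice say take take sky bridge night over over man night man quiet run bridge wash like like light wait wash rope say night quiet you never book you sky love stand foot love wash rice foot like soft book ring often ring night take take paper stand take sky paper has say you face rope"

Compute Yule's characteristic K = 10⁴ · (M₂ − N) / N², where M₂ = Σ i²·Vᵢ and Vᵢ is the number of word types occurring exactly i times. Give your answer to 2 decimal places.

Frequencies: take:5, night:4, has:3, say:3, sky:3, wash:3, like:3, you:3, rice:2, bridge:2, over:2, man:2, quiet:2, rope:2, book:2, love:2, stand:2, foot:2, ring:2, paper:2, … (7 more, each freq 1)
N = 58. Frequency spectrum: V_1=7, V_2=12, V_3=6, V_4=1, V_5=1
M₂ = 1²·7 + 2²·12 + 3²·6 + 4²·1 + 5²·1 = 150
K = 10000 × (150 − 58) / 58² = 273.48

273.48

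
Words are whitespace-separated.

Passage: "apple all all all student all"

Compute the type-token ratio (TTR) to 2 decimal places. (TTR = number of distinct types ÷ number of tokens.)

0.50

N = 6 tokens, V = 3 types.
TTR = V / N = 3 / 6 = 0.50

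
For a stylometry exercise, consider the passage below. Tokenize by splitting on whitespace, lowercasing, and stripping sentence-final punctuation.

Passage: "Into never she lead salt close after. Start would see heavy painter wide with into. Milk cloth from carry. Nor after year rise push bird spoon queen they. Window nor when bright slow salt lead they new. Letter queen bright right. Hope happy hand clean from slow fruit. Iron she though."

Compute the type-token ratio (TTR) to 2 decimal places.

N = 51 tokens, V = 40 types.
TTR = V / N = 40 / 51 = 0.78

0.78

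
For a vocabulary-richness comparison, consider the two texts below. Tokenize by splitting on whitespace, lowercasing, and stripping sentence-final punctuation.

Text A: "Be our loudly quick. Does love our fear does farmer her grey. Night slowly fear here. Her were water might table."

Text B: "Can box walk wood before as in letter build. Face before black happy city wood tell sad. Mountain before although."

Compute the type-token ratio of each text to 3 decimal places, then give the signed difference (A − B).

TTR(A) = 17/21 = 0.810
TTR(B) = 17/20 = 0.850
Difference = 0.810 − 0.850 = -0.040

-0.040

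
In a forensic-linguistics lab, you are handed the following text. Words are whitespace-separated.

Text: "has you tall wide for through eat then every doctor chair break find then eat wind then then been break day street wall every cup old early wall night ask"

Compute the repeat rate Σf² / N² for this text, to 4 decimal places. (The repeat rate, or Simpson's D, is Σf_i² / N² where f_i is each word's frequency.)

0.0556

Frequencies: then:4, eat:2, every:2, break:2, wall:2, has:1, you:1, tall:1, wide:1, for:1, through:1, doctor:1, chair:1, find:1, wind:1, been:1, day:1, street:1, cup:1, old:1, … (3 more, each freq 1)
Σf² = 50; N² = 900
Repeat rate = 50 / 900 = 0.0556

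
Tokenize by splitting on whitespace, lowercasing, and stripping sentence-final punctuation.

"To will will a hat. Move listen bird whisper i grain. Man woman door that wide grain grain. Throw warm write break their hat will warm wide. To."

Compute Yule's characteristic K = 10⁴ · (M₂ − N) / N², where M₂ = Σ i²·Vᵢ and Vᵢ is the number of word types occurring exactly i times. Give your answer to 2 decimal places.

255.10

Frequencies: will:3, grain:3, to:2, hat:2, wide:2, warm:2, a:1, move:1, listen:1, bird:1, whisper:1, i:1, man:1, woman:1, door:1, that:1, throw:1, write:1, break:1, their:1
N = 28. Frequency spectrum: V_1=14, V_2=4, V_3=2
M₂ = 1²·14 + 2²·4 + 3²·2 = 48
K = 10000 × (48 − 28) / 28² = 255.10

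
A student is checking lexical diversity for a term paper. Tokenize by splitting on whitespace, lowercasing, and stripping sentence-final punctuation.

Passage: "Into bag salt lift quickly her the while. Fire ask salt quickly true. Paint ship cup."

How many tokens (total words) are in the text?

Tokens: into, bag, salt, lift, quickly, her, the, while, fire, ask, salt, quickly, true, paint, ship, cup
N = 16

16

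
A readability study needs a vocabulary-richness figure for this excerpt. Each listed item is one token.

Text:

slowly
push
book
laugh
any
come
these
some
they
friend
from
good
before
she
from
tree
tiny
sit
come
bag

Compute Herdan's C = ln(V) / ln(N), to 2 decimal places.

0.96

N = 20, V = 18.
ln(V) = 2.890372, ln(N) = 2.995732
C = 2.890372 / 2.995732 = 0.96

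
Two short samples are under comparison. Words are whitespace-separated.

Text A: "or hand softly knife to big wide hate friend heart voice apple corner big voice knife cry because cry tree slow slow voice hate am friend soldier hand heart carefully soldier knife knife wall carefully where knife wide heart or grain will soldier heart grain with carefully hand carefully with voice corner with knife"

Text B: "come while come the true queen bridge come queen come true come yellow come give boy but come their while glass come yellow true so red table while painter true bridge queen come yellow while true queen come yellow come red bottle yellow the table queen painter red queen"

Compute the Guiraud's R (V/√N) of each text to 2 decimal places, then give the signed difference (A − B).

A: V=25, N=54, R=3.40
B: V=17, N=49, R=2.43
Difference = 3.40 − 2.43 = 0.97

0.97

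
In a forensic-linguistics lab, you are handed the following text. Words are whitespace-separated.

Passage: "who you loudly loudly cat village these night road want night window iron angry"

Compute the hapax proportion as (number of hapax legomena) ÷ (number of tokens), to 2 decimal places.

Frequencies: loudly:2, night:2, who:1, you:1, cat:1, village:1, these:1, road:1, want:1, window:1, iron:1, angry:1
Hapax count = 10; token count = 14.
Ratio = 10 / 14 = 0.71

0.71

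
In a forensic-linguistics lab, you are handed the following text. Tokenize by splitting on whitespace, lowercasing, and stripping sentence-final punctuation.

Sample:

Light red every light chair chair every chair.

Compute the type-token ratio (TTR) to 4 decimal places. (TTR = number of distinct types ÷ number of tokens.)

N = 8 tokens, V = 4 types.
TTR = V / N = 4 / 8 = 0.5000

0.5000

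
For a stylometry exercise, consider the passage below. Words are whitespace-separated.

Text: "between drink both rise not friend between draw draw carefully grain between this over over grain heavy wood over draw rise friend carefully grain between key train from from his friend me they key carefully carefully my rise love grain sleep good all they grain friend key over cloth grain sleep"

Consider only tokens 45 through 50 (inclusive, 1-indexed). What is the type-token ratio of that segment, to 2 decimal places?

0.83

Segment tokens 45–50: grain, friend, key, over, cloth, grain
Segment N = 6, segment V = 5.
TTR = 5 / 6 = 0.83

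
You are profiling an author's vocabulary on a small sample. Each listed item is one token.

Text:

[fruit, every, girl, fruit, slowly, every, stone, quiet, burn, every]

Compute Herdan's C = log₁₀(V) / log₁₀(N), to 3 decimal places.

N = 10, V = 7.
log₁₀(V) = 0.845098, log₁₀(N) = 1.000000
C = 0.845098 / 1.000000 = 0.845

0.845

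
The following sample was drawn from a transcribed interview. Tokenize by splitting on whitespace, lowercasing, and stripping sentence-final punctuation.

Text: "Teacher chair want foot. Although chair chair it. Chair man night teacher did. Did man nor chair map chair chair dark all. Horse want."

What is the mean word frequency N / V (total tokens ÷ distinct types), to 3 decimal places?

N = 24 tokens, V = 14 types.
Mean frequency = N / V = 24 / 14 = 1.714

1.714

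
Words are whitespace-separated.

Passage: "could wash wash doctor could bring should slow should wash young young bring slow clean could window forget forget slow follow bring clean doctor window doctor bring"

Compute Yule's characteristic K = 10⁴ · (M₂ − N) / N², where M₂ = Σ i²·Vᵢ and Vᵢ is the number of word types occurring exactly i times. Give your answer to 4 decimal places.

631.0014

Frequencies: bring:4, could:3, wash:3, doctor:3, slow:3, should:2, young:2, clean:2, window:2, forget:2, follow:1
N = 27. Frequency spectrum: V_1=1, V_2=5, V_3=4, V_4=1
M₂ = 1²·1 + 2²·5 + 3²·4 + 4²·1 = 73
K = 10000 × (73 − 27) / 27² = 631.0014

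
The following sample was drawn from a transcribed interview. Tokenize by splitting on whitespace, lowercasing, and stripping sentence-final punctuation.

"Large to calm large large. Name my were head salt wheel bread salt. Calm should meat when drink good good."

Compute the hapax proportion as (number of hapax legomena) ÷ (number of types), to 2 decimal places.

0.73

Frequencies: large:3, calm:2, salt:2, good:2, to:1, name:1, my:1, were:1, head:1, wheel:1, bread:1, should:1, meat:1, when:1, drink:1
Hapax count = 11; type count = 15.
Ratio = 11 / 15 = 0.73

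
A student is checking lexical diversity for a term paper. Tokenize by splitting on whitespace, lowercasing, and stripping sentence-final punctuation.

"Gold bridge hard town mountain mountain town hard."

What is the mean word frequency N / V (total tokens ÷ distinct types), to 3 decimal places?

N = 8 tokens, V = 5 types.
Mean frequency = N / V = 8 / 5 = 1.600

1.600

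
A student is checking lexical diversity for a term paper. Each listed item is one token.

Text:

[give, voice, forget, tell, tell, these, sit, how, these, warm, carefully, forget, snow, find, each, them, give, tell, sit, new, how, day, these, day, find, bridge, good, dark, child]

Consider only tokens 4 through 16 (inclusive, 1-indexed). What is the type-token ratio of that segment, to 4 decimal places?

Segment tokens 4–16: tell, tell, these, sit, how, these, warm, carefully, forget, snow, find, each, them
Segment N = 13, segment V = 11.
TTR = 11 / 13 = 0.8462

0.8462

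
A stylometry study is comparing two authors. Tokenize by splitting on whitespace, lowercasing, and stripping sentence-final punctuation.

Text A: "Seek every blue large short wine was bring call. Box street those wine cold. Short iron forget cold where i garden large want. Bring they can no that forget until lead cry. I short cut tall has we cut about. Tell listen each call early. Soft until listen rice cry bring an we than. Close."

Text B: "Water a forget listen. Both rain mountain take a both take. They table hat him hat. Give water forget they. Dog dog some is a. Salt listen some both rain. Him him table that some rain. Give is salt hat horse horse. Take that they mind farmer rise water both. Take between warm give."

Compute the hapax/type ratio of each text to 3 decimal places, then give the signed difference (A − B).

0.425

A: hapax=27, V=40, ratio=0.675
B: hapax=6, V=24, ratio=0.250
Difference = 0.675 − 0.250 = 0.425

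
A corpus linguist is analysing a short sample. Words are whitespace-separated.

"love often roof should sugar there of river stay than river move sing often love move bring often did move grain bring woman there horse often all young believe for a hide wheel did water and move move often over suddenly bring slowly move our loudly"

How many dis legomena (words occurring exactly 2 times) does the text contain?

4

Frequencies: move:6, often:5, bring:3, love:2, there:2, river:2, did:2, roof:1, should:1, sugar:1, of:1, stay:1, than:1, sing:1, grain:1, woman:1, horse:1, all:1, young:1, believe:1, … (11 more, each freq 1)
Words with frequency 2: did, love, river, there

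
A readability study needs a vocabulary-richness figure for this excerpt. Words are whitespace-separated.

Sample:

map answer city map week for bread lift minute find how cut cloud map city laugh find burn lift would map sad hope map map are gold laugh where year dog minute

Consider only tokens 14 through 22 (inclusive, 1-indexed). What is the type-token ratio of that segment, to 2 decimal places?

0.89

Segment tokens 14–22: map, city, laugh, find, burn, lift, would, map, sad
Segment N = 9, segment V = 8.
TTR = 8 / 9 = 0.89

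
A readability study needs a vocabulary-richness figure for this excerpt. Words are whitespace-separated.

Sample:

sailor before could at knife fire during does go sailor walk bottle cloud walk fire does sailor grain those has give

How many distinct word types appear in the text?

Distinct types: {at, before, bottle, cloud, could, does, during, fire, give, go, grain, has, knife, sailor, those, walk}
V = 16

16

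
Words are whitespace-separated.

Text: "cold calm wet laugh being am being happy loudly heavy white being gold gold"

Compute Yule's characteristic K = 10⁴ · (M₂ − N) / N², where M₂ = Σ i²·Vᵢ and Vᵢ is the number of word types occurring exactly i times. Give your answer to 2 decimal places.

408.16

Frequencies: being:3, gold:2, cold:1, calm:1, wet:1, laugh:1, am:1, happy:1, loudly:1, heavy:1, white:1
N = 14. Frequency spectrum: V_1=9, V_2=1, V_3=1
M₂ = 1²·9 + 2²·1 + 3²·1 = 22
K = 10000 × (22 − 14) / 14² = 408.16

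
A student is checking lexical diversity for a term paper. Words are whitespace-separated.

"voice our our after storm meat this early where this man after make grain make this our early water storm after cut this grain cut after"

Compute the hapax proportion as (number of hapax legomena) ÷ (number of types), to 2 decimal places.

0.38

Frequencies: after:4, this:4, our:3, storm:2, early:2, make:2, grain:2, cut:2, voice:1, meat:1, where:1, man:1, water:1
Hapax count = 5; type count = 13.
Ratio = 5 / 13 = 0.38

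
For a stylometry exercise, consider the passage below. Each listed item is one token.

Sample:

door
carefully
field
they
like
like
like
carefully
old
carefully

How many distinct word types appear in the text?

Distinct types: {carefully, door, field, like, old, they}
V = 6

6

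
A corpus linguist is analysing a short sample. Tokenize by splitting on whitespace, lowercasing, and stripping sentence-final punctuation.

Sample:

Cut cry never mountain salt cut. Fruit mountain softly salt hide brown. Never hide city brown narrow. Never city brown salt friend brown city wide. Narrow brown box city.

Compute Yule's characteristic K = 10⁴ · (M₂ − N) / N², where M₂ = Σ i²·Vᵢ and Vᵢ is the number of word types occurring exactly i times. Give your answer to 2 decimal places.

618.31

Frequencies: brown:5, city:4, never:3, salt:3, cut:2, mountain:2, hide:2, narrow:2, cry:1, fruit:1, softly:1, friend:1, wide:1, box:1
N = 29. Frequency spectrum: V_1=6, V_2=4, V_3=2, V_4=1, V_5=1
M₂ = 1²·6 + 2²·4 + 3²·2 + 4²·1 + 5²·1 = 81
K = 10000 × (81 − 29) / 29² = 618.31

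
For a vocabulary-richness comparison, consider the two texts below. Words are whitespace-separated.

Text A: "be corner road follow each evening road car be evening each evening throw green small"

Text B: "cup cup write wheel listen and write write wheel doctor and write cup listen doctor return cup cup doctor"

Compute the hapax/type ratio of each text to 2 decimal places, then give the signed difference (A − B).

A: hapax=6, V=10, ratio=0.60
B: hapax=1, V=7, ratio=0.14
Difference = 0.60 − 0.14 = 0.46

0.46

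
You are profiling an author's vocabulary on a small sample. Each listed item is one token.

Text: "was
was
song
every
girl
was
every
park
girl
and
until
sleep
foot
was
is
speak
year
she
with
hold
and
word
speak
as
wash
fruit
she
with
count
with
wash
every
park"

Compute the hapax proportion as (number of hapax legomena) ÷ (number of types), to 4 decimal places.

Frequencies: was:4, every:3, with:3, girl:2, park:2, and:2, speak:2, she:2, wash:2, song:1, until:1, sleep:1, foot:1, is:1, year:1, hold:1, word:1, as:1, fruit:1, count:1
Hapax count = 11; type count = 20.
Ratio = 11 / 20 = 0.5500

0.5500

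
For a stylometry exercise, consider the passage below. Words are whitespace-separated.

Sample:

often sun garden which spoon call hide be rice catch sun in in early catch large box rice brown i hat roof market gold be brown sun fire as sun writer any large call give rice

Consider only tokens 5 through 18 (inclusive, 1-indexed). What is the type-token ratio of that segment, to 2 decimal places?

0.79

Segment tokens 5–18: spoon, call, hide, be, rice, catch, sun, in, in, early, catch, large, box, rice
Segment N = 14, segment V = 11.
TTR = 11 / 14 = 0.79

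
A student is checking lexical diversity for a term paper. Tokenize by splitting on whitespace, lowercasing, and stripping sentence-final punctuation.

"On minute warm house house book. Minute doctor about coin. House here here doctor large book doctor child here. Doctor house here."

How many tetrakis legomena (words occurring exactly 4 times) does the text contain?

3

Frequencies: house:4, doctor:4, here:4, minute:2, book:2, on:1, warm:1, about:1, coin:1, large:1, child:1
Words with frequency 4: doctor, here, house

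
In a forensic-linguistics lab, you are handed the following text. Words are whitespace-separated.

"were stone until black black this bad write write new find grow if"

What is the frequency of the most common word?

2

Frequencies: black:2, write:2, were:1, stone:1, until:1, this:1, bad:1, new:1, find:1, grow:1, if:1
Most common: 'black' with frequency 2.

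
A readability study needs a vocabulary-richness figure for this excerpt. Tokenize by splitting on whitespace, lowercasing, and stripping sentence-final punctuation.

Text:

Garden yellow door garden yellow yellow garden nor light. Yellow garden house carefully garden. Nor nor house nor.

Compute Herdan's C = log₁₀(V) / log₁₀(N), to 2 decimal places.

0.67

N = 18, V = 7.
log₁₀(V) = 0.845098, log₁₀(N) = 1.255273
C = 0.845098 / 1.255273 = 0.67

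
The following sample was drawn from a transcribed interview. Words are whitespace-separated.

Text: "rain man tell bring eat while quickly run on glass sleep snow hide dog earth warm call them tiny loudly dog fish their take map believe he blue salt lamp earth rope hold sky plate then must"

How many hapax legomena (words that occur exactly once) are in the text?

Frequencies: dog:2, earth:2, rain:1, man:1, tell:1, bring:1, eat:1, while:1, quickly:1, run:1, on:1, glass:1, sleep:1, snow:1, hide:1, warm:1, call:1, them:1, tiny:1, loudly:1, … (15 more, each freq 1)
Hapax (freq=1): believe, blue, bring, call, eat, fish, glass, he, hide, hold, lamp, loudly, man, map, must, on, plate, quickly, rain, rope, run, salt, sky, sleep, snow, take, tell, their, them, then, tiny, warm, while

33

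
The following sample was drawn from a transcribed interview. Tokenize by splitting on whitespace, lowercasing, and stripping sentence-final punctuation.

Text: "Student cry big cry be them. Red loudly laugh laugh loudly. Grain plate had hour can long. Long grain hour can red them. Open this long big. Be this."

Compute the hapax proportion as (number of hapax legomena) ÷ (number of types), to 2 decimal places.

Frequencies: long:3, cry:2, big:2, be:2, them:2, red:2, loudly:2, laugh:2, grain:2, hour:2, can:2, this:2, student:1, plate:1, had:1, open:1
Hapax count = 4; type count = 16.
Ratio = 4 / 16 = 0.25

0.25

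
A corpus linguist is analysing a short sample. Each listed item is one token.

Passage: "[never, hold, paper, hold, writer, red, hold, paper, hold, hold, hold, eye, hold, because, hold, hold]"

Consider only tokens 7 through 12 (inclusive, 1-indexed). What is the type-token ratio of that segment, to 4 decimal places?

Segment tokens 7–12: hold, paper, hold, hold, hold, eye
Segment N = 6, segment V = 3.
TTR = 3 / 6 = 0.5000

0.5000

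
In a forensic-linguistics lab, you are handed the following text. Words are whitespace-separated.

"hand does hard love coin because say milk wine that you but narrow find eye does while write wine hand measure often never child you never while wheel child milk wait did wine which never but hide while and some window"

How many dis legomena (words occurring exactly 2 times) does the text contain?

6

Frequencies: wine:3, while:3, never:3, hand:2, does:2, milk:2, you:2, but:2, child:2, hard:1, love:1, coin:1, because:1, say:1, that:1, narrow:1, find:1, eye:1, write:1, measure:1, … (9 more, each freq 1)
Words with frequency 2: but, child, does, hand, milk, you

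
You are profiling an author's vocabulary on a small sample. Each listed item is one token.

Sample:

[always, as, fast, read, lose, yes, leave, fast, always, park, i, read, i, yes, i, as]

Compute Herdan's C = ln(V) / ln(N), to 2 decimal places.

N = 16, V = 9.
ln(V) = 2.197225, ln(N) = 2.772589
C = 2.197225 / 2.772589 = 0.79

0.79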